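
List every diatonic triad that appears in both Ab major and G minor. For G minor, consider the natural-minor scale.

Cm, Eb

Triads in Ab major: Ab (I), Bbm (ii), Cm (iii), Db (IV), Eb (V), Fm (vi), Gdim (vii°).
Triads in G minor (natural minor): Gm (i), Adim (ii°), Bb (III), Cm (iv), Dm (v), Eb (VI), F (VII).
Shared triads with their functions: Cm (iii in Ab major, iv in G minor); Eb (V in Ab major, VI in G minor).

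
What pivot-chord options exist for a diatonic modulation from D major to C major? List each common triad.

Triads in D major: D (I), Em (ii), F#m (iii), G (IV), A (V), Bm (vi), C#dim (vii°).
Triads in C major: C (I), Dm (ii), Em (iii), F (IV), G (V), Am (vi), Bdim (vii°).
Shared triads with their functions: Em (ii in D major, iii in C major); G (IV in D major, V in C major).

Em, G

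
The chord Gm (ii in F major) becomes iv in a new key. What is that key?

The numeral iv denotes a minor triad on scale degree 4. With G on degree 4, the tonic of the new key is D.
Degree 4 carries a minor triad in minor keys, so the destination is D minor.
Check: the diatonic triads of D minor (natural minor) are Dm (i), Edim (ii°), F (III), Gm (iv), Am (v), Bb (VI), C (VII) — Gm is indeed iv.

D minor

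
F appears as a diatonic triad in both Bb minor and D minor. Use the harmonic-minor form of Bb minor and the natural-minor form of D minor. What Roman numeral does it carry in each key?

The scale of Bb minor (harmonic minor) is Bb C Db Eb F Gb A; F is degree 5, and the triad built there (F-A-C) is major, so it is V.
The scale of D minor (natural minor) is D E F G A Bb C; F is degree 3, and the triad built there (F-A-C) is major, so it is III.

V in Bb minor; III in D minor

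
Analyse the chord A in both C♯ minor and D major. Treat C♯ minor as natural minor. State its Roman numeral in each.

The scale of C♯ minor (natural minor) is C♯ D♯ E F♯ G♯ A B; A is degree 6, and the triad built there (A-C♯-E) is major, so it is VI.
The scale of D major is D E F♯ G A B C♯; A is degree 5, and the triad built there (A-C♯-E) is major, so it is V.

VI in C♯ minor; V in D major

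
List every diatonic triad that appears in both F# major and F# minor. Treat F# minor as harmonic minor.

C#, E#dim

Triads in F# major: F# (I), G#m (ii), A#m (iii), B (IV), C# (V), D#m (vi), E#dim (vii°).
Triads in F# minor (harmonic minor): F#m (i), G#dim (ii°), Aaug (III+), Bm (iv), C# (V), D (VI), E#dim (vii°).
Shared triads with their functions: C# (V in F# major, V in F# minor); E#dim (vii° in F# major, vii° in F# minor).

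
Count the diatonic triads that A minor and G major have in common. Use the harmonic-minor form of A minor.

Diatonic triads of A minor (harmonic minor): Am (i), Bdim (ii°), Caug (III+), Dm (iv), E (V), F (VI), G#dim (vii°).
Diatonic triads of G major: G (I), Am (ii), Bm (iii), C (IV), D (V), Em (vi), F#dim (vii°).
Matching root and quality in both lists: Am.
That gives 1 common triad.

1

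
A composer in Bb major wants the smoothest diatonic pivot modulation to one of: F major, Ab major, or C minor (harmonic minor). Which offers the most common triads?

F major

Triads of Bb major: Bb major (I), C minor (ii), D minor (iii), Eb major (IV), F major (V), G minor (vi), A diminished (vii°).
F major shares 4: Bb, Dm, F, Gm.
Ab major shares 2: Cm, Eb.
C minor (harmonic minor) shares 1: Cm.
The most common triads (4) are shared with F major.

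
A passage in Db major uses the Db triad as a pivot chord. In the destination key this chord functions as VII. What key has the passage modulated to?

Eb minor

The numeral VII denotes a major triad on scale degree 7. With Db on degree 7, the tonic of the new key is Eb.
Degree 7 carries a major triad in natural-minor keys, so the destination is Eb minor.
Check: the diatonic triads of Eb minor (natural minor) are Ebm (i), Fdim (ii°), Gb (III), Abm (iv), Bbm (v), Cb (VI), Db (VII) — Db is indeed VII.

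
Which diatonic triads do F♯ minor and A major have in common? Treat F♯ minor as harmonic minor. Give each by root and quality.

F♯m, G♯dim, Bm, D

Triads in F♯ minor (harmonic minor): F♯m (i), G♯dim (ii°), Aaug (III+), Bm (iv), C♯ (V), D (VI), E♯dim (vii°).
Triads in A major: A (I), Bm (ii), C♯m (iii), D (IV), E (V), F♯m (vi), G♯dim (vii°).
Shared triads with their functions: F♯m (i in F♯ minor, vi in A major); G♯dim (ii° in F♯ minor, vii° in A major); Bm (iv in F♯ minor, ii in A major); D (VI in F♯ minor, IV in A major).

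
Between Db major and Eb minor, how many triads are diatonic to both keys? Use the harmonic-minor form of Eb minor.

1

Diatonic triads of Db major: Db (I), Ebm (ii), Fm (iii), Gb (IV), Ab (V), Bbm (vi), Cdim (vii°).
Diatonic triads of Eb minor (harmonic minor): Ebm (i), Fdim (ii°), Gbaug (III+), Abm (iv), Bb (V), Cb (VI), Ddim (vii°).
Matching root and quality in both lists: Ebm.
That gives 1 common triad.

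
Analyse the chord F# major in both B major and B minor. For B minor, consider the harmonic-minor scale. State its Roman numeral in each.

The scale of B major is B C# D# E F# G# A#; F# is degree 5, and the triad built there (F#-A#-C#) is major, so it is V.
The scale of B minor (harmonic minor) is B C# D E F# G A#; F# is degree 5, and the triad built there (F#-A#-C#) is major, so it is V.

V in B major; V in B minor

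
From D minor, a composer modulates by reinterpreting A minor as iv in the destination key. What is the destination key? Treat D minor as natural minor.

E minor

The numeral iv denotes a minor triad on scale degree 4. With A on degree 4, the tonic of the new key is E.
Degree 4 carries a minor triad in minor keys, so the destination is E minor.
Check: the diatonic triads of E minor (natural minor) are Em (i), F#dim (ii°), G (III), Am (iv), Bm (v), C (VI), D (VII) — A minor is indeed iv.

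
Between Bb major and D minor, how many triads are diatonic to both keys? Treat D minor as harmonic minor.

3

Diatonic triads of Bb major: Bb major (I), C minor (ii), D minor (iii), Eb major (IV), F major (V), G minor (vi), A diminished (vii°).
Diatonic triads of D minor (harmonic minor): D minor (i), E diminished (ii°), F augmented (III+), G minor (iv), A major (V), Bb major (VI), C# diminished (vii°).
Matching root and quality in both lists: Bb major, D minor, G minor.
That gives 3 common triads.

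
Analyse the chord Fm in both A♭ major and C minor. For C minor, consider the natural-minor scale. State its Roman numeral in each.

vi in A♭ major; iv in C minor

The scale of A♭ major is A♭ B♭ C D♭ E♭ F G; F is degree 6, and the triad built there (F-A♭-C) is minor, so it is vi.
The scale of C minor (natural minor) is C D E♭ F G A♭ B♭; F is degree 4, and the triad built there (F-A♭-C) is minor, so it is iv.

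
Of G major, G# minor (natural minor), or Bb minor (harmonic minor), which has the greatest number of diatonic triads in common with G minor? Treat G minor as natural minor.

Bb minor

Triads of G minor (natural minor): G minor (i), A diminished (ii°), Bb major (III), C minor (iv), D minor (v), Eb major (VI), F major (VII).
G major shares 0: none.
G# minor (natural minor) shares 0: none.
Bb minor (harmonic minor) shares 2: Adim, F.
The most common triads (2) are shared with Bb minor.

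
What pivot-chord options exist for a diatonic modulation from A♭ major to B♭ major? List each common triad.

Triads in A♭ major: A♭ major (I), B♭ minor (ii), C minor (iii), D♭ major (IV), E♭ major (V), F minor (vi), G diminished (vii°).
Triads in B♭ major: B♭ major (I), C minor (ii), D minor (iii), E♭ major (IV), F major (V), G minor (vi), A diminished (vii°).
Shared triads with their functions: C minor (iii in A♭ major, ii in B♭ major); E♭ major (V in A♭ major, IV in B♭ major).

Cm, E♭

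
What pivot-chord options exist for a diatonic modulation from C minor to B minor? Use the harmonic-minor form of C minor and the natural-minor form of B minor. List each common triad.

Triads in C minor (harmonic minor): Cm (i), Ddim (ii°), Ebaug (III+), Fm (iv), G (V), Ab (VI), Bdim (vii°).
Triads in B minor (natural minor): Bm (i), C#dim (ii°), D (III), Em (iv), F#m (v), G (VI), A (VII).
Shared triads with their functions: G (V in C minor, VI in B minor).

G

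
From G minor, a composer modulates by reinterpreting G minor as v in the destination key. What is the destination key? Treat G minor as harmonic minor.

The numeral v denotes a minor triad on scale degree 5. With G on degree 5, the tonic of the new key is C.
Degree 5 carries a minor triad in natural-minor keys, so the destination is C minor.
Check: the diatonic triads of C minor (natural minor) are Cm (i), Ddim (ii°), Eb (III), Fm (iv), Gm (v), Ab (VI), Bb (VII) — G minor is indeed v.

C minor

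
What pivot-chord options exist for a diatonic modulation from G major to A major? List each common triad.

Triads in G major: G major (I), A minor (ii), B minor (iii), C major (IV), D major (V), E minor (vi), F# diminished (vii°).
Triads in A major: A major (I), B minor (ii), C# minor (iii), D major (IV), E major (V), F# minor (vi), G# diminished (vii°).
Shared triads with their functions: B minor (iii in G major, ii in A major); D major (V in G major, IV in A major).

Bm, D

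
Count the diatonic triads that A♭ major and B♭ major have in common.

2

Diatonic triads of A♭ major: A♭ (I), B♭m (ii), Cm (iii), D♭ (IV), E♭ (V), Fm (vi), Gdim (vii°).
Diatonic triads of B♭ major: B♭ (I), Cm (ii), Dm (iii), E♭ (IV), F (V), Gm (vi), Adim (vii°).
Matching root and quality in both lists: Cm, E♭.
That gives 2 common triads.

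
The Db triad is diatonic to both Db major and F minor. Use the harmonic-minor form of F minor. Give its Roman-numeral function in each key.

The scale of Db major is Db Eb F Gb Ab Bb C; Db is degree 1, and the triad built there (Db-F-Ab) is major, so it is I.
The scale of F minor (harmonic minor) is F G Ab Bb C Db E; Db is degree 6, and the triad built there (Db-F-Ab) is major, so it is VI.

I in Db major; VI in F minor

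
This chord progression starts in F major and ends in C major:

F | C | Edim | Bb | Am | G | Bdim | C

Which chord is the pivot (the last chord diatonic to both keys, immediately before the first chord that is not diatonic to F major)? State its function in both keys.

Chords diatonic to F major: F, Gm, Am, Bb, C, Dm, Edim.
Reading the progression, the first chord not in that set is G, so the modulation leaves F major there.
The chord immediately before G is Am, which is diatonic to both keys: iii in F major and vi in C major.

Am — iii in F major, vi in C major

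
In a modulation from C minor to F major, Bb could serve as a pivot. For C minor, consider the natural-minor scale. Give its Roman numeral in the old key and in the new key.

VII in C minor; IV in F major

The scale of C minor (natural minor) is C D Eb F G Ab Bb; Bb is degree 7, and the triad built there (Bb-D-F) is major, so it is VII.
The scale of F major is F G A Bb C D E; Bb is degree 4, and the triad built there (Bb-D-F) is major, so it is IV.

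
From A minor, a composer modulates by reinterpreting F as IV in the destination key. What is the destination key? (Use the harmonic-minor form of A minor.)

The numeral IV denotes a major triad on scale degree 4. With F on degree 4, the tonic of the new key is C.
Degree 4 carries a major triad in major keys, so the destination is C major.
Check: the diatonic triads of C major are C (I), Dm (ii), Em (iii), F (IV), G (V), Am (vi), Bdim (vii°) — F is indeed IV.

C major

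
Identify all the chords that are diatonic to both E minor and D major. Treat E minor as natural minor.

Em, G, Bm, D

Triads in E minor (natural minor): E minor (i), F# diminished (ii°), G major (III), A minor (iv), B minor (v), C major (VI), D major (VII).
Triads in D major: D major (I), E minor (ii), F# minor (iii), G major (IV), A major (V), B minor (vi), C# diminished (vii°).
Shared triads with their functions: E minor (i in E minor, ii in D major); G major (III in E minor, IV in D major); B minor (v in E minor, vi in D major); D major (VII in E minor, I in D major).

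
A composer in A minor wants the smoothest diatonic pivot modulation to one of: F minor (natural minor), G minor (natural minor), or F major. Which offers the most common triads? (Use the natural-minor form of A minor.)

F major

Triads of A minor (natural minor): Am (i), Bdim (ii°), C (III), Dm (iv), Em (v), F (VI), G (VII).
F minor (natural minor) shares 0: none.
G minor (natural minor) shares 2: Dm, F.
F major shares 4: Am, C, Dm, F.
The most common triads (4) are shared with F major.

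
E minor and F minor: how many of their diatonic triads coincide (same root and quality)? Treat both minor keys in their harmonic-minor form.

Diatonic triads of E minor (harmonic minor): Em (i), F#dim (ii°), Gaug (III+), Am (iv), B (V), C (VI), D#dim (vii°).
Diatonic triads of F minor (harmonic minor): Fm (i), Gdim (ii°), Abaug (III+), Bbm (iv), C (V), Db (VI), Edim (vii°).
Matching root and quality in both lists: C.
That gives 1 common triad.

1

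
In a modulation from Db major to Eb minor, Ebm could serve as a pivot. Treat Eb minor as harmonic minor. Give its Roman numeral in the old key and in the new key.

The scale of Db major is Db Eb F Gb Ab Bb C; Eb is degree 2, and the triad built there (Eb-Gb-Bb) is minor, so it is ii.
The scale of Eb minor (harmonic minor) is Eb F Gb Ab Bb Cb D; Eb is degree 1, and the triad built there (Eb-Gb-Bb) is minor, so it is i.

ii in Db major; i in Eb minor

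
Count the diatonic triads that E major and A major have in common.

Diatonic triads of E major: E (I), F#m (ii), G#m (iii), A (IV), B (V), C#m (vi), D#dim (vii°).
Diatonic triads of A major: A (I), Bm (ii), C#m (iii), D (IV), E (V), F#m (vi), G#dim (vii°).
Matching root and quality in both lists: E, F#m, A, C#m.
That gives 4 common triads.

4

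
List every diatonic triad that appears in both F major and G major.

Am, C

Triads in F major: F (I), Gm (ii), Am (iii), Bb (IV), C (V), Dm (vi), Edim (vii°).
Triads in G major: G (I), Am (ii), Bm (iii), C (IV), D (V), Em (vi), F#dim (vii°).
Shared triads with their functions: Am (iii in F major, ii in G major); C (V in F major, IV in G major).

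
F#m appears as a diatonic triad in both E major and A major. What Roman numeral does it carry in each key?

The scale of E major is E F# G# A B C# D#; F# is degree 2, and the triad built there (F#-A-C#) is minor, so it is ii.
The scale of A major is A B C# D E F# G#; F# is degree 6, and the triad built there (F#-A-C#) is minor, so it is vi.

ii in E major; vi in A major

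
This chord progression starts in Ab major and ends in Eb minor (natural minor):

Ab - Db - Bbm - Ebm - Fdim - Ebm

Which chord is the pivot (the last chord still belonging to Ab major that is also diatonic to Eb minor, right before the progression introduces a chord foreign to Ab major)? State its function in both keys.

Chords diatonic to Ab major: Ab, Bbm, Cm, Db, Eb, Fm, Gdim.
Reading the progression, the first chord not in that set is Ebm, so the modulation leaves Ab major there.
The chord immediately before Ebm is Bbm, which is diatonic to both keys: ii in Ab major and v in Eb minor.

Bbm — ii in Ab major, v in Eb minor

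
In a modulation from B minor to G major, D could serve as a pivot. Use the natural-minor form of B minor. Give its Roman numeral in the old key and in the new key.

III in B minor; V in G major

The scale of B minor (natural minor) is B C# D E F# G A; D is degree 3, and the triad built there (D-F#-A) is major, so it is III.
The scale of G major is G A B C D E F#; D is degree 5, and the triad built there (D-F#-A) is major, so it is V.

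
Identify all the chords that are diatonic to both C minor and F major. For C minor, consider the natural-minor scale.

Gm, B♭

Triads in C minor (natural minor): C minor (i), D diminished (ii°), E♭ major (III), F minor (iv), G minor (v), A♭ major (VI), B♭ major (VII).
Triads in F major: F major (I), G minor (ii), A minor (iii), B♭ major (IV), C major (V), D minor (vi), E diminished (vii°).
Shared triads with their functions: G minor (v in C minor, ii in F major); B♭ major (VII in C minor, IV in F major).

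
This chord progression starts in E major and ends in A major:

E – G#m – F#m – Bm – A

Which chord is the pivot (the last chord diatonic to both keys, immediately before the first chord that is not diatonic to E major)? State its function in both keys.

F#m — ii in E major, vi in A major

Chords diatonic to E major: E, F#m, G#m, A, B, C#m, D#dim.
Reading the progression, the first chord not in that set is Bm, so the modulation leaves E major there.
The chord immediately before Bm is F#m, which is diatonic to both keys: ii in E major and vi in A major.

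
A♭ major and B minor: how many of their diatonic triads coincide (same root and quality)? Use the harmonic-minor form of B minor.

Diatonic triads of A♭ major: A♭ (I), B♭m (ii), Cm (iii), D♭ (IV), E♭ (V), Fm (vi), Gdim (vii°).
Diatonic triads of B minor (harmonic minor): Bm (i), C♯dim (ii°), Daug (III+), Em (iv), F♯ (V), G (VI), A♯dim (vii°).
No triad has the same root and quality in both keys.

0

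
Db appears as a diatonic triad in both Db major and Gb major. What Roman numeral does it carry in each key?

The scale of Db major is Db Eb F Gb Ab Bb C; Db is degree 1, and the triad built there (Db-F-Ab) is major, so it is I.
The scale of Gb major is Gb Ab Bb Cb Db Eb F; Db is degree 5, and the triad built there (Db-F-Ab) is major, so it is V.

I in Db major; V in Gb major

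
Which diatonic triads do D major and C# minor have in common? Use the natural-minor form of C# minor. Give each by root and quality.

Triads in D major: D major (I), E minor (ii), F# minor (iii), G major (IV), A major (V), B minor (vi), C# diminished (vii°).
Triads in C# minor (natural minor): C# minor (i), D# diminished (ii°), E major (III), F# minor (iv), G# minor (v), A major (VI), B major (VII).
Shared triads with their functions: F# minor (iii in D major, iv in C# minor); A major (V in D major, VI in C# minor).

F#m, A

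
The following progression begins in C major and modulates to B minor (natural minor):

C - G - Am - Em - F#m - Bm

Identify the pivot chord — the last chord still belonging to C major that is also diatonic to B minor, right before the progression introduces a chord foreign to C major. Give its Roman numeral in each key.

Em — iii in C major, iv in B minor

Chords diatonic to C major: C, Dm, Em, F, G, Am, Bdim.
Reading the progression, the first chord not in that set is F#m, so the modulation leaves C major there.
The chord immediately before F#m is Em, which is diatonic to both keys: iii in C major and iv in B minor.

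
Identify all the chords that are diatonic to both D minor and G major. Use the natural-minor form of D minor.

Triads in D minor (natural minor): D minor (i), E diminished (ii°), F major (III), G minor (iv), A minor (v), B♭ major (VI), C major (VII).
Triads in G major: G major (I), A minor (ii), B minor (iii), C major (IV), D major (V), E minor (vi), F♯ diminished (vii°).
Shared triads with their functions: A minor (v in D minor, ii in G major); C major (VII in D minor, IV in G major).

Am, C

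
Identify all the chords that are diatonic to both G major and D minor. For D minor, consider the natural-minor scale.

Am, C

Triads in G major: G major (I), A minor (ii), B minor (iii), C major (IV), D major (V), E minor (vi), F# diminished (vii°).
Triads in D minor (natural minor): D minor (i), E diminished (ii°), F major (III), G minor (iv), A minor (v), Bb major (VI), C major (VII).
Shared triads with their functions: A minor (ii in G major, v in D minor); C major (IV in G major, VII in D minor).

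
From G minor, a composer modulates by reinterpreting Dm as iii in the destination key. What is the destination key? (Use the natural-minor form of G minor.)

The numeral iii denotes a minor triad on scale degree 3. With D on degree 3, the tonic of the new key is Bb.
Degree 3 carries a minor triad in major keys, so the destination is Bb major.
Check: the diatonic triads of Bb major are Bb (I), Cm (ii), Dm (iii), Eb (IV), F (V), Gm (vi), Adim (vii°) — Dm is indeed iii.

Bb major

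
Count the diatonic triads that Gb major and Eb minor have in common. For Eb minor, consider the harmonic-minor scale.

4

Diatonic triads of Gb major: Gb (I), Abm (ii), Bbm (iii), Cb (IV), Db (V), Ebm (vi), Fdim (vii°).
Diatonic triads of Eb minor (harmonic minor): Ebm (i), Fdim (ii°), Gbaug (III+), Abm (iv), Bb (V), Cb (VI), Ddim (vii°).
Matching root and quality in both lists: Abm, Cb, Ebm, Fdim.
That gives 4 common triads.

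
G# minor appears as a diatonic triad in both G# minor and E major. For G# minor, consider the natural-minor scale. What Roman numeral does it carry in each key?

i in G# minor; iii in E major

The scale of G# minor (natural minor) is G# A# B C# D# E F#; G# is degree 1, and the triad built there (G#-B-D#) is minor, so it is i.
The scale of E major is E F# G# A B C# D#; G# is degree 3, and the triad built there (G#-B-D#) is minor, so it is iii.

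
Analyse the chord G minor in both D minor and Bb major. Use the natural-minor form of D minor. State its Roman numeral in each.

iv in D minor; vi in Bb major

The scale of D minor (natural minor) is D E F G A Bb C; G is degree 4, and the triad built there (G-Bb-D) is minor, so it is iv.
The scale of Bb major is Bb C D Eb F G A; G is degree 6, and the triad built there (G-Bb-D) is minor, so it is vi.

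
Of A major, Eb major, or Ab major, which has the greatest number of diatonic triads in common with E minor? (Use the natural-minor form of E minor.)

Triads of E minor (natural minor): E minor (i), F# diminished (ii°), G major (III), A minor (iv), B minor (v), C major (VI), D major (VII).
A major shares 2: Bm, D.
Eb major shares 0: none.
Ab major shares 0: none.
The most common triads (2) are shared with A major.

A major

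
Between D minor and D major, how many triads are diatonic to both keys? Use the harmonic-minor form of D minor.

Diatonic triads of D minor (harmonic minor): D minor (i), E diminished (ii°), F augmented (III+), G minor (iv), A major (V), B♭ major (VI), C♯ diminished (vii°).
Diatonic triads of D major: D major (I), E minor (ii), F♯ minor (iii), G major (IV), A major (V), B minor (vi), C♯ diminished (vii°).
Matching root and quality in both lists: A major, C♯ diminished.
That gives 2 common triads.

2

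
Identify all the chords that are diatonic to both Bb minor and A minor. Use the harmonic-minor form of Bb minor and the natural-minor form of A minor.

Triads in Bb minor (harmonic minor): Bbm (i), Cdim (ii°), Dbaug (III+), Ebm (iv), F (V), Gb (VI), Adim (vii°).
Triads in A minor (natural minor): Am (i), Bdim (ii°), C (III), Dm (iv), Em (v), F (VI), G (VII).
Shared triads with their functions: F (V in Bb minor, VI in A minor).

F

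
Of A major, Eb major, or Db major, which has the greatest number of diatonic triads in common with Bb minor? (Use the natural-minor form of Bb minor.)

Triads of Bb minor (natural minor): Bbm (i), Cdim (ii°), Db (III), Ebm (iv), Fm (v), Gb (VI), Ab (VII).
A major shares 0: none.
Eb major shares 2: Fm, Ab.
Db major shares 7: Bbm, Cdim, Db, Ebm, Fm, Gb, Ab.
The most common triads (7) are shared with Db major.

Db major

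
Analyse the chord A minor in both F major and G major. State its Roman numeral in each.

iii in F major; ii in G major

The scale of F major is F G A B♭ C D E; A is degree 3, and the triad built there (A-C-E) is minor, so it is iii.
The scale of G major is G A B C D E F♯; A is degree 2, and the triad built there (A-C-E) is minor, so it is ii.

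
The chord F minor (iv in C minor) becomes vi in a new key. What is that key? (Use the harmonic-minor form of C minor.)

Ab major

The numeral vi denotes a minor triad on scale degree 6. With F on degree 6, the tonic of the new key is Ab.
Degree 6 carries a minor triad in major keys, so the destination is Ab major.
Check: the diatonic triads of Ab major are Ab (I), Bbm (ii), Cm (iii), Db (IV), Eb (V), Fm (vi), Gdim (vii°) — F minor is indeed vi.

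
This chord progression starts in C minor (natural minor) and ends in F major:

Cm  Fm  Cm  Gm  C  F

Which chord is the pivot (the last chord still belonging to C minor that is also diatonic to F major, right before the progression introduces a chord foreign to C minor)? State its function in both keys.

Gm — v in C minor, ii in F major

Chords diatonic to C minor: Cm, Ddim, Eb, Fm, Gm, Ab, Bb.
Reading the progression, the first chord not in that set is C, so the modulation leaves C minor there.
The chord immediately before C is Gm, which is diatonic to both keys: v in C minor and ii in F major.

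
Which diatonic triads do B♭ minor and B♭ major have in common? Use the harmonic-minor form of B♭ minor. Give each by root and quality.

Triads in B♭ minor (harmonic minor): B♭ minor (i), C diminished (ii°), D♭ augmented (III+), E♭ minor (iv), F major (V), G♭ major (VI), A diminished (vii°).
Triads in B♭ major: B♭ major (I), C minor (ii), D minor (iii), E♭ major (IV), F major (V), G minor (vi), A diminished (vii°).
Shared triads with their functions: F major (V in B♭ minor, V in B♭ major); A diminished (vii° in B♭ minor, vii° in B♭ major).

F, Adim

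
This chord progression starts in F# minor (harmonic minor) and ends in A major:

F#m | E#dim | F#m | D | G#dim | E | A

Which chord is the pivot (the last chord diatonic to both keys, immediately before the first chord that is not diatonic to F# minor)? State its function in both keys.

G#dim — ii° in F# minor, vii° in A major

Chords diatonic to F# minor: F#m, G#dim, Aaug, Bm, C#, D, E#dim.
Reading the progression, the first chord not in that set is E, so the modulation leaves F# minor there.
The chord immediately before E is G#dim, which is diatonic to both keys: ii° in F# minor and vii° in A major.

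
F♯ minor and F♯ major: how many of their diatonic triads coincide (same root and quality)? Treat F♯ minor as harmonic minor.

Diatonic triads of F♯ minor (harmonic minor): F♯ minor (i), G♯ diminished (ii°), A augmented (III+), B minor (iv), C♯ major (V), D major (VI), E♯ diminished (vii°).
Diatonic triads of F♯ major: F♯ major (I), G♯ minor (ii), A♯ minor (iii), B major (IV), C♯ major (V), D♯ minor (vi), E♯ diminished (vii°).
Matching root and quality in both lists: C♯ major, E♯ diminished.
That gives 2 common triads.

2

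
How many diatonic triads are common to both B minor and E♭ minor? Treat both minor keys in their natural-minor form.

0

Diatonic triads of B minor (natural minor): Bm (i), C♯dim (ii°), D (III), Em (iv), F♯m (v), G (VI), A (VII).
Diatonic triads of E♭ minor (natural minor): E♭m (i), Fdim (ii°), G♭ (III), A♭m (iv), B♭m (v), C♭ (VI), D♭ (VII).
No triad has the same root and quality in both keys.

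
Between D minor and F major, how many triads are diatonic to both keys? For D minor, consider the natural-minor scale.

Diatonic triads of D minor (natural minor): D minor (i), E diminished (ii°), F major (III), G minor (iv), A minor (v), B♭ major (VI), C major (VII).
Diatonic triads of F major: F major (I), G minor (ii), A minor (iii), B♭ major (IV), C major (V), D minor (vi), E diminished (vii°).
Matching root and quality in both lists: D minor, E diminished, F major, G minor, A minor, B♭ major, C major.
That gives 7 common triads.

7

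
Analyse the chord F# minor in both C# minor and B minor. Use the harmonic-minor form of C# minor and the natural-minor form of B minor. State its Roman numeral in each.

The scale of C# minor (harmonic minor) is C# D# E F# G# A B#; F# is degree 4, and the triad built there (F#-A-C#) is minor, so it is iv.
The scale of B minor (natural minor) is B C# D E F# G A; F# is degree 5, and the triad built there (F#-A-C#) is minor, so it is v.

iv in C# minor; v in B minor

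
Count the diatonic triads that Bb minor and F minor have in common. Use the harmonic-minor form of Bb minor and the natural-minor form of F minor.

1

Diatonic triads of Bb minor (harmonic minor): Bbm (i), Cdim (ii°), Dbaug (III+), Ebm (iv), F (V), Gb (VI), Adim (vii°).
Diatonic triads of F minor (natural minor): Fm (i), Gdim (ii°), Ab (III), Bbm (iv), Cm (v), Db (VI), Eb (VII).
Matching root and quality in both lists: Bbm.
That gives 1 common triad.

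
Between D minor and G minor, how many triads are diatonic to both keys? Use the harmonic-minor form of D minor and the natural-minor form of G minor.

3

Diatonic triads of D minor (harmonic minor): Dm (i), Edim (ii°), Faug (III+), Gm (iv), A (V), B♭ (VI), C♯dim (vii°).
Diatonic triads of G minor (natural minor): Gm (i), Adim (ii°), B♭ (III), Cm (iv), Dm (v), E♭ (VI), F (VII).
Matching root and quality in both lists: Dm, Gm, B♭.
That gives 3 common triads.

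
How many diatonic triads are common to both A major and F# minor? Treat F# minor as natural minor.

7

Diatonic triads of A major: A (I), Bm (ii), C#m (iii), D (IV), E (V), F#m (vi), G#dim (vii°).
Diatonic triads of F# minor (natural minor): F#m (i), G#dim (ii°), A (III), Bm (iv), C#m (v), D (VI), E (VII).
Matching root and quality in both lists: A, Bm, C#m, D, E, F#m, G#dim.
That gives 7 common triads.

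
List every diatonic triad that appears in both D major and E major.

F♯m, A

Triads in D major: D (I), Em (ii), F♯m (iii), G (IV), A (V), Bm (vi), C♯dim (vii°).
Triads in E major: E (I), F♯m (ii), G♯m (iii), A (IV), B (V), C♯m (vi), D♯dim (vii°).
Shared triads with their functions: F♯m (iii in D major, ii in E major); A (V in D major, IV in E major).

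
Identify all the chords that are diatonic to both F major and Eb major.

Gm, Bb

Triads in F major: F major (I), G minor (ii), A minor (iii), Bb major (IV), C major (V), D minor (vi), E diminished (vii°).
Triads in Eb major: Eb major (I), F minor (ii), G minor (iii), Ab major (IV), Bb major (V), C minor (vi), D diminished (vii°).
Shared triads with their functions: G minor (ii in F major, iii in Eb major); Bb major (IV in F major, V in Eb major).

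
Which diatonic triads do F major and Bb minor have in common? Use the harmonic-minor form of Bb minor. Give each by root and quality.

Triads in F major: F major (I), G minor (ii), A minor (iii), Bb major (IV), C major (V), D minor (vi), E diminished (vii°).
Triads in Bb minor (harmonic minor): Bb minor (i), C diminished (ii°), Db augmented (III+), Eb minor (iv), F major (V), Gb major (VI), A diminished (vii°).
Shared triads with their functions: F major (I in F major, V in Bb minor).

F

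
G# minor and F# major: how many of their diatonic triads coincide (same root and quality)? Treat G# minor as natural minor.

Diatonic triads of G# minor (natural minor): G#m (i), A#dim (ii°), B (III), C#m (iv), D#m (v), E (VI), F# (VII).
Diatonic triads of F# major: F# (I), G#m (ii), A#m (iii), B (IV), C# (V), D#m (vi), E#dim (vii°).
Matching root and quality in both lists: G#m, B, D#m, F#.
That gives 4 common triads.

4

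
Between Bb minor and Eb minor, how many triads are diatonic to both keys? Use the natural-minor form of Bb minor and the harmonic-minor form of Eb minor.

Diatonic triads of Bb minor (natural minor): Bbm (i), Cdim (ii°), Db (III), Ebm (iv), Fm (v), Gb (VI), Ab (VII).
Diatonic triads of Eb minor (harmonic minor): Ebm (i), Fdim (ii°), Gbaug (III+), Abm (iv), Bb (V), Cb (VI), Ddim (vii°).
Matching root and quality in both lists: Ebm.
That gives 1 common triad.

1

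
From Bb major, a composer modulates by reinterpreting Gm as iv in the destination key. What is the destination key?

The numeral iv denotes a minor triad on scale degree 4. With G on degree 4, the tonic of the new key is D.
Degree 4 carries a minor triad in minor keys, so the destination is D minor.
Check: the diatonic triads of D minor (natural minor) are Dm (i), Edim (ii°), F (III), Gm (iv), Am (v), Bb (VI), C (VII) — Gm is indeed iv.

D minor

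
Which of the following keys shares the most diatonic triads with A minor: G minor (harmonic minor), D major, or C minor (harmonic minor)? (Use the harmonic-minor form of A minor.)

Triads of A minor (harmonic minor): A minor (i), B diminished (ii°), C augmented (III+), D minor (iv), E major (V), F major (VI), G# diminished (vii°).
G minor (harmonic minor) shares 0: none.
D major shares 0: none.
C minor (harmonic minor) shares 1: Bdim.
The most common triads (1) are shared with C minor.

C minor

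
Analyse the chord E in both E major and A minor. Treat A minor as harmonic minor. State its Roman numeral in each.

The scale of E major is E F# G# A B C# D#; E is degree 1, and the triad built there (E-G#-B) is major, so it is I.
The scale of A minor (harmonic minor) is A B C D E F G#; E is degree 5, and the triad built there (E-G#-B) is major, so it is V.

I in E major; V in A minor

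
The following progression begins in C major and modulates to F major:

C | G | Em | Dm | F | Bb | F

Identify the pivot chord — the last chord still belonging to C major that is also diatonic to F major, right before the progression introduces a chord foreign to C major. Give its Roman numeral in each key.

F — IV in C major, I in F major

Chords diatonic to C major: C, Dm, Em, F, G, Am, Bdim.
Reading the progression, the first chord not in that set is Bb, so the modulation leaves C major there.
The chord immediately before Bb is F, which is diatonic to both keys: IV in C major and I in F major.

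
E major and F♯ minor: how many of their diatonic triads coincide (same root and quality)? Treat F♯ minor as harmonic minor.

1

Diatonic triads of E major: E (I), F♯m (ii), G♯m (iii), A (IV), B (V), C♯m (vi), D♯dim (vii°).
Diatonic triads of F♯ minor (harmonic minor): F♯m (i), G♯dim (ii°), Aaug (III+), Bm (iv), C♯ (V), D (VI), E♯dim (vii°).
Matching root and quality in both lists: F♯m.
That gives 1 common triad.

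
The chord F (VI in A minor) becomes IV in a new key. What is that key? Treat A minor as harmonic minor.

The numeral IV denotes a major triad on scale degree 4. With F on degree 4, the tonic of the new key is C.
Degree 4 carries a major triad in major keys, so the destination is C major.
Check: the diatonic triads of C major are C (I), Dm (ii), Em (iii), F (IV), G (V), Am (vi), Bdim (vii°) — F is indeed IV.

C major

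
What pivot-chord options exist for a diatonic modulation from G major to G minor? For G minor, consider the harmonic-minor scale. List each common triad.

D, F#dim

Triads in G major: G major (I), A minor (ii), B minor (iii), C major (IV), D major (V), E minor (vi), F# diminished (vii°).
Triads in G minor (harmonic minor): G minor (i), A diminished (ii°), Bb augmented (III+), C minor (iv), D major (V), Eb major (VI), F# diminished (vii°).
Shared triads with their functions: D major (V in G major, V in G minor); F# diminished (vii° in G major, vii° in G minor).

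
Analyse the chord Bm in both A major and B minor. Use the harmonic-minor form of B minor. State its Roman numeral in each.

ii in A major; i in B minor

The scale of A major is A B C# D E F# G#; B is degree 2, and the triad built there (B-D-F#) is minor, so it is ii.
The scale of B minor (harmonic minor) is B C# D E F# G A#; B is degree 1, and the triad built there (B-D-F#) is minor, so it is i.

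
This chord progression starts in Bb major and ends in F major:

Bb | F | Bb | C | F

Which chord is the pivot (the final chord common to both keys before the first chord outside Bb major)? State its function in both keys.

Bb — I in Bb major, IV in F major

Chords diatonic to Bb major: Bb, Cm, Dm, Eb, F, Gm, Adim.
Reading the progression, the first chord not in that set is C, so the modulation leaves Bb major there.
The chord immediately before C is Bb, which is diatonic to both keys: I in Bb major and IV in F major.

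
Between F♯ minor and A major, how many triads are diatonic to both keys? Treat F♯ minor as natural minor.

7

Diatonic triads of F♯ minor (natural minor): F♯m (i), G♯dim (ii°), A (III), Bm (iv), C♯m (v), D (VI), E (VII).
Diatonic triads of A major: A (I), Bm (ii), C♯m (iii), D (IV), E (V), F♯m (vi), G♯dim (vii°).
Matching root and quality in both lists: F♯m, G♯dim, A, Bm, C♯m, D, E.
That gives 7 common triads.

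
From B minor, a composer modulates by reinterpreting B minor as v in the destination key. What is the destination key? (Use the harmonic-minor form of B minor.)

E minor

The numeral v denotes a minor triad on scale degree 5. With B on degree 5, the tonic of the new key is E.
Degree 5 carries a minor triad in natural-minor keys, so the destination is E minor.
Check: the diatonic triads of E minor (natural minor) are Em (i), F♯dim (ii°), G (III), Am (iv), Bm (v), C (VI), D (VII) — B minor is indeed v.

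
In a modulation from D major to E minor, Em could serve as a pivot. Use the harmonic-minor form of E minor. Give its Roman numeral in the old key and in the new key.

The scale of D major is D E F# G A B C#; E is degree 2, and the triad built there (E-G-B) is minor, so it is ii.
The scale of E minor (harmonic minor) is E F# G A B C D#; E is degree 1, and the triad built there (E-G-B) is minor, so it is i.

ii in D major; i in E minor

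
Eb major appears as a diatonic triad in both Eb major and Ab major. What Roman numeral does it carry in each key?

I in Eb major; V in Ab major

The scale of Eb major is Eb F G Ab Bb C D; Eb is degree 1, and the triad built there (Eb-G-Bb) is major, so it is I.
The scale of Ab major is Ab Bb C Db Eb F G; Eb is degree 5, and the triad built there (Eb-G-Bb) is major, so it is V.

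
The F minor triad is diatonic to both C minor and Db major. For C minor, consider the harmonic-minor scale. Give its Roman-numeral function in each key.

The scale of C minor (harmonic minor) is C D Eb F G Ab B; F is degree 4, and the triad built there (F-Ab-C) is minor, so it is iv.
The scale of Db major is Db Eb F Gb Ab Bb C; F is degree 3, and the triad built there (F-Ab-C) is minor, so it is iii.

iv in C minor; iii in Db major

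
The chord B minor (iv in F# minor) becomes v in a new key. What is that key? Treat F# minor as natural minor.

The numeral v denotes a minor triad on scale degree 5. With B on degree 5, the tonic of the new key is E.
Degree 5 carries a minor triad in natural-minor keys, so the destination is E minor.
Check: the diatonic triads of E minor (natural minor) are Em (i), F#dim (ii°), G (III), Am (iv), Bm (v), C (VI), D (VII) — B minor is indeed v.

E minor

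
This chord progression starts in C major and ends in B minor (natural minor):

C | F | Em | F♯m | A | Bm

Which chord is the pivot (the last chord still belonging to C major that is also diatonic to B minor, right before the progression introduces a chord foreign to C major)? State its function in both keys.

Chords diatonic to C major: C, Dm, Em, F, G, Am, Bdim.
Reading the progression, the first chord not in that set is F♯m, so the modulation leaves C major there.
The chord immediately before F♯m is Em, which is diatonic to both keys: iii in C major and iv in B minor.

Em — iii in C major, iv in B minor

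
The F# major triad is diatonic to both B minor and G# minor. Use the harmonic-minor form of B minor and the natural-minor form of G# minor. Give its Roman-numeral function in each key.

V in B minor; VII in G# minor

The scale of B minor (harmonic minor) is B C# D E F# G A#; F# is degree 5, and the triad built there (F#-A#-C#) is major, so it is V.
The scale of G# minor (natural minor) is G# A# B C# D# E F#; F# is degree 7, and the triad built there (F#-A#-C#) is major, so it is VII.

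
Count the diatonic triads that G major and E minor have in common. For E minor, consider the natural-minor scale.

7

Diatonic triads of G major: G (I), Am (ii), Bm (iii), C (IV), D (V), Em (vi), F#dim (vii°).
Diatonic triads of E minor (natural minor): Em (i), F#dim (ii°), G (III), Am (iv), Bm (v), C (VI), D (VII).
Matching root and quality in both lists: G, Am, Bm, C, D, Em, F#dim.
That gives 7 common triads.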